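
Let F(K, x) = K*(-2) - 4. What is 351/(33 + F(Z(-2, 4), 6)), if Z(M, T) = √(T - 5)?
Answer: 783/65 + 54*I/65 ≈ 12.046 + 0.83077*I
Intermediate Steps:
Z(M, T) = √(-5 + T)
F(K, x) = -4 - 2*K (F(K, x) = -2*K - 4 = -4 - 2*K)
351/(33 + F(Z(-2, 4), 6)) = 351/(33 + (-4 - 2*√(-5 + 4))) = 351/(33 + (-4 - 2*I)) = 351/(29 - 2*I) = 351*((29 + 2*I)/845) = 27*(29 + 2*I)/65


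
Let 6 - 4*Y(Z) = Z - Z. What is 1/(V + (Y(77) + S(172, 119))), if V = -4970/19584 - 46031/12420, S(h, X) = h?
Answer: 3378240/572746883 ≈ 0.0058983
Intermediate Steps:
Y(Z) = 3/2 (Y(Z) = 3/2 - (Z - Z)/4 = 3/2 - 1/4*0 = 3/2 + 0 = 3/2)
V = -13377757/3378240 (V = -4970*1/19584 - 46031*1/12420 = -2485/9792 - 46031/12420 = -13377757/3378240 ≈ -3.9600)
1/(V + (Y(77) + S(172, 119))) = 1/(-13377757/3378240 + (3/2 + 172)) = 1/(-13377757/3378240 + 347/2) = 1/(572746883/3378240) = 3378240/572746883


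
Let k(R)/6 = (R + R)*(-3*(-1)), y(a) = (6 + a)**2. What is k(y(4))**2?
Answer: 12960000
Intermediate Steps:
k(R) = 36*R (k(R) = 6*((R + R)*(-3*(-1))) = 6*((2*R)*3) = 6*(6*R) = 36*R)
k(y(4))**2 = (36*(6 + 4)**2)**2 = (36*10**2)**2 = (36*100)**2 = 3600**2 = 12960000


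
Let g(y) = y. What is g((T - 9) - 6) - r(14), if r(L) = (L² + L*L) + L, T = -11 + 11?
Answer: -421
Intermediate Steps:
T = 0
r(L) = L + 2*L² (r(L) = (L² + L²) + L = 2*L² + L = L + 2*L²)
g((T - 9) - 6) - r(14) = ((0 - 9) - 6) - 14*(1 + 2*14) = (-9 - 6) - 14*(1 + 28) = -15 - 14*29 = -15 - 1*406 = -15 - 406 = -421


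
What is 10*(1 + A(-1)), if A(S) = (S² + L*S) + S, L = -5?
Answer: 60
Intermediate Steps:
A(S) = S² - 4*S (A(S) = (S² - 5*S) + S = S² - 4*S)
10*(1 + A(-1)) = 10*(1 - (-4 - 1)) = 10*(1 - 1*(-5)) = 10*(1 + 5) = 10*6 = 60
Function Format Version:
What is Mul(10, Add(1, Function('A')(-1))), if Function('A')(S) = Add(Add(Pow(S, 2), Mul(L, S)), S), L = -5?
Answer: 60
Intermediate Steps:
Function('A')(S) = Add(Pow(S, 2), Mul(-4, S)) (Function('A')(S) = Add(Add(Pow(S, 2), Mul(-5, S)), S) = Add(Pow(S, 2), Mul(-4, S)))
Mul(10, Add(1, Function('A')(-1))) = Mul(10, Add(1, Mul(-1, Add(-4, -1)))) = Mul(10, Add(1, Mul(-1, -5))) = Mul(10, Add(1, 5)) = Mul(10, 6) = 60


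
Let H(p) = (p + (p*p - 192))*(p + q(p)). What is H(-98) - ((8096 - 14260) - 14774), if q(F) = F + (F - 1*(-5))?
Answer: -2670808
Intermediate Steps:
q(F) = 5 + 2*F (q(F) = F + (F + 5) = F + (5 + F) = 5 + 2*F)
H(p) = (5 + 3*p)*(-192 + p + p²) (H(p) = (p + (p*p - 192))*(p + (5 + 2*p)) = (p + (p² - 192))*(5 + 3*p) = (p + (-192 + p²))*(5 + 3*p) = (-192 + p + p²)*(5 + 3*p) = (5 + 3*p)*(-192 + p + p²))
H(-98) - ((8096 - 14260) - 14774) = (-960 - 571*(-98) + 3*(-98)³ + 8*(-98)²) - ((8096 - 14260) - 14774) = (-960 + 55958 + 3*(-941192) + 8*9604) - (-6164 - 14774) = (-960 + 55958 - 2823576 + 76832) - 1*(-20938) = -2691746 + 20938 = -2670808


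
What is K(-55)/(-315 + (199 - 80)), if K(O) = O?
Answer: 55/196 ≈ 0.28061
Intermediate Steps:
K(-55)/(-315 + (199 - 80)) = -55/(-315 + (199 - 80)) = -55/(-315 + 119) = -55/(-196) = -1/196*(-55) = 55/196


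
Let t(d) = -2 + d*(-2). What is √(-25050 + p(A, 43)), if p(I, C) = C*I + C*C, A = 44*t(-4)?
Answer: 17*I*√41 ≈ 108.85*I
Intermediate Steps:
t(d) = -2 - 2*d
A = 264 (A = 44*(-2 - 2*(-4)) = 44*(-2 + 8) = 44*6 = 264)
p(I, C) = C² + C*I (p(I, C) = C*I + C² = C² + C*I)
√(-25050 + p(A, 43)) = √(-25050 + 43*(43 + 264)) = √(-25050 + 43*307) = √(-25050 + 13201) = √(-11849) = 17*I*√41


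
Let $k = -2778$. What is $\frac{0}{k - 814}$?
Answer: $0$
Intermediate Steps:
$\frac{0}{k - 814} = \frac{0}{-2778 - 814} = \frac{0}{-3592} = 0 \left(- \frac{1}{3592}\right) = 0$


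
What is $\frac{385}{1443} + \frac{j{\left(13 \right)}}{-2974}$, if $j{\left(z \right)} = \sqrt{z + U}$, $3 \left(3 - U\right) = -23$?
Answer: $\frac{385}{1443} - \frac{\sqrt{213}}{8922} \approx 0.26517$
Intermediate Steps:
$U = \frac{32}{3}$ ($U = 3 - - \frac{23}{3} = 3 + \frac{23}{3} = \frac{32}{3} \approx 10.667$)
$j{\left(z \right)} = \sqrt{\frac{32}{3} + z}$ ($j{\left(z \right)} = \sqrt{z + \frac{32}{3}} = \sqrt{\frac{32}{3} + z}$)
$\frac{385}{1443} + \frac{j{\left(13 \right)}}{-2974} = \frac{385}{1443} + \frac{\frac{1}{3} \sqrt{96 + 9 \cdot 13}}{-2974} = 385 \cdot \frac{1}{1443} + \frac{\sqrt{96 + 117}}{3} \left(- \frac{1}{2974}\right) = \frac{385}{1443} + \frac{\sqrt{213}}{3} \left(- \frac{1}{2974}\right) = \frac{385}{1443} - \frac{\sqrt{213}}{8922}$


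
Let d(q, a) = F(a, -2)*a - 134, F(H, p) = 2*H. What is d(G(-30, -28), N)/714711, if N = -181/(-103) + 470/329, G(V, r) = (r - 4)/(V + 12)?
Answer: -19702092/123845360317 ≈ -0.00015909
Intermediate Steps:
G(V, r) = (-4 + r)/(12 + V)
N = 2297/721 (N = -181*(-1/103) + 470*(1/329) = 181/103 + 10/7 = 2297/721 ≈ 3.1859)
d(q, a) = -134 + 2*a**2 (d(q, a) = (2*a)*a - 134 = 2*a**2 - 134 = -134 + 2*a**2)
d(G(-30, -28), N)/714711 = (-134 + 2*(2297/721)**2)/714711 = (-134 + 2*(5276209/519841))*(1/714711) = (-134 + 10552418/519841)*(1/714711) = -59106276/519841*1/714711 = -19702092/123845360317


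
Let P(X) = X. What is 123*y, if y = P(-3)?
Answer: -369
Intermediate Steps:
y = -3
123*y = 123*(-3) = -369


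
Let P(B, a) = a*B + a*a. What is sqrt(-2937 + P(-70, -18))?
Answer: I*sqrt(1353) ≈ 36.783*I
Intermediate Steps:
P(B, a) = a**2 + B*a (P(B, a) = B*a + a**2 = a**2 + B*a)
sqrt(-2937 + P(-70, -18)) = sqrt(-2937 - 18*(-70 - 18)) = sqrt(-2937 - 18*(-88)) = sqrt(-2937 + 1584) = sqrt(-1353) = I*sqrt(1353)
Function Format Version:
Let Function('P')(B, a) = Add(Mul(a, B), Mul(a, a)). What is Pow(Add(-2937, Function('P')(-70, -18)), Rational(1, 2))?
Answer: Mul(I, Pow(1353, Rational(1, 2))) ≈ Mul(36.783, I)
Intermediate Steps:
Function('P')(B, a) = Add(Pow(a, 2), Mul(B, a)) (Function('P')(B, a) = Add(Mul(B, a), Pow(a, 2)) = Add(Pow(a, 2), Mul(B, a)))
Pow(Add(-2937, Function('P')(-70, -18)), Rational(1, 2)) = Pow(Add(-2937, Mul(-18, Add(-70, -18))), Rational(1, 2)) = Pow(Add(-2937, Mul(-18, -88)), Rational(1, 2)) = Pow(Add(-2937, 1584), Rational(1, 2)) = Pow(-1353, Rational(1, 2)) = Mul(I, Pow(1353, Rational(1, 2)))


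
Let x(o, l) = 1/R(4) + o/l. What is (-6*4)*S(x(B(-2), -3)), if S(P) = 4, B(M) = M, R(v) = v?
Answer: -96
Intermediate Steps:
x(o, l) = 1/4 + o/l
(-6*4)*S(x(B(-2), -3)) = -6*4*4 = -24*4 = -96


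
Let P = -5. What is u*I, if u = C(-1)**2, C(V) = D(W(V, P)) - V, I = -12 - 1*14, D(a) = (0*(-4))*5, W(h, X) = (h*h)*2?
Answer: -26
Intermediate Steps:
W(h, X) = 2*h**2 (W(h, X) = h**2*2 = 2*h**2)
D(a) = 0 (D(a) = 0*5 = 0)
I = -26 (I = -12 - 14 = -26)
C(V) = -V (C(V) = 0 - V = -V)
u = 1 (u = (-1*(-1))**2 = 1**2 = 1)
u*I = 1*(-26) = -26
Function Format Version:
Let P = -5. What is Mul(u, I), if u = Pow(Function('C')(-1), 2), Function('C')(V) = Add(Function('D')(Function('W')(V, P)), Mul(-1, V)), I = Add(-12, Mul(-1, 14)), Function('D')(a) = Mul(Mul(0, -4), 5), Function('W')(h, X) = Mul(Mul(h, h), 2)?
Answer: -26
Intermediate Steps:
Function('W')(h, X) = Mul(2, Pow(h, 2)) (Function('W')(h, X) = Mul(Pow(h, 2), 2) = Mul(2, Pow(h, 2)))
Function('D')(a) = 0 (Function('D')(a) = Mul(0, 5) = 0)
I = -26 (I = Add(-12, -14) = -26)
Function('C')(V) = Mul(-1, V) (Function('C')(V) = Add(0, Mul(-1, V)) = Mul(-1, V))
u = 1 (u = Pow(Mul(-1, -1), 2) = Pow(1, 2) = 1)
Mul(u, I) = Mul(1, -26) = -26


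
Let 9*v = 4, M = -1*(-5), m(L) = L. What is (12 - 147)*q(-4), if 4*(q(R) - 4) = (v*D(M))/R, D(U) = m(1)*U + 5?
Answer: -1005/2 ≈ -502.50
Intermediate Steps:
M = 5
D(U) = 5 + U (D(U) = 1*U + 5 = U + 5 = 5 + U)
v = 4/9 (v = (⅑)*4 = 4/9 ≈ 0.44444)
q(R) = 4 + 10/(9*R) (q(R) = 4 + ((4*(5 + 5)/9)/R)/4 = 4 + (((4/9)*10)/R)/4 = 4 + (40/(9*R))/4 = 4 + 10/(9*R))
(12 - 147)*q(-4) = (12 - 147)*(4 + (10/9)/(-4)) = -135*(4 + (10/9)*(-¼)) = -135*(4 - 5/18) = -135*67/18 = -1005/2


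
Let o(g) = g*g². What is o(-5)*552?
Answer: -69000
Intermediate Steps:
o(g) = g³
o(-5)*552 = (-5)³*552 = -125*552 = -69000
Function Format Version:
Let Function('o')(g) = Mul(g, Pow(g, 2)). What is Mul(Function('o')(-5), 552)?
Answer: -69000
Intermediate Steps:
Function('o')(g) = Pow(g, 3)
Mul(Function('o')(-5), 552) = Mul(Pow(-5, 3), 552) = Mul(-125, 552) = -69000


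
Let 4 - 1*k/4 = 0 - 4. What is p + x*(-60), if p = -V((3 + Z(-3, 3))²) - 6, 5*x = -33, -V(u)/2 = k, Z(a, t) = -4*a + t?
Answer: 454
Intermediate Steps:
Z(a, t) = t - 4*a
k = 32 (k = 16 - 4*(0 - 4) = 16 - 4*(-4) = 16 + 16 = 32)
V(u) = -64 (V(u) = -2*32 = -64)
x = -33/5 (x = (⅕)*(-33) = -33/5 ≈ -6.6000)
p = 58 (p = -1*(-64) - 6 = 64 - 6 = 58)
p + x*(-60) = 58 - 33/5*(-60) = 58 + 396 = 454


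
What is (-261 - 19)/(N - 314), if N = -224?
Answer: 140/269 ≈ 0.52045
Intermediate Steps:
(-261 - 19)/(N - 314) = (-261 - 19)/(-224 - 314) = -280/(-538) = -280*(-1/538) = 140/269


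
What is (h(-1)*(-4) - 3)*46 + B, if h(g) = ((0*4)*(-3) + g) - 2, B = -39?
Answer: 375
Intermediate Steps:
h(g) = -2 + g (h(g) = (0*(-3) + g) - 2 = (0 + g) - 2 = g - 2 = -2 + g)
(h(-1)*(-4) - 3)*46 + B = ((-2 - 1)*(-4) - 3)*46 - 39 = (-3*(-4) - 3)*46 - 39 = (12 - 3)*46 - 39 = 9*46 - 39 = 414 - 39 = 375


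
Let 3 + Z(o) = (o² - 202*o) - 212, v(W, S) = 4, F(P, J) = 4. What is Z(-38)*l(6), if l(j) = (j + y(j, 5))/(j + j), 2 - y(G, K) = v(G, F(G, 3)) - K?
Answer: 26715/4 ≈ 6678.8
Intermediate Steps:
y(G, K) = -2 + K (y(G, K) = 2 - (4 - K) = 2 + (-4 + K) = -2 + K)
l(j) = (3 + j)/(2*j) (l(j) = (j + (-2 + 5))/(j + j) = (j + 3)/((2*j)) = (3 + j)*(1/(2*j)) = (3 + j)/(2*j))
Z(o) = -215 + o² - 202*o (Z(o) = -3 + ((o² - 202*o) - 212) = -3 + (-212 + o² - 202*o) = -215 + o² - 202*o)
Z(-38)*l(6) = (-215 + (-38)² - 202*(-38))*((½)*(3 + 6)/6) = (-215 + 1444 + 7676)*((½)*(⅙)*9) = 8905*(¾) = 26715/4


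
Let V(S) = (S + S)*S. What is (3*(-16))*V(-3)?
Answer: -864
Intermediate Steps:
V(S) = 2*S**2 (V(S) = (2*S)*S = 2*S**2)
(3*(-16))*V(-3) = (3*(-16))*(2*(-3)**2) = -96*9 = -48*18 = -864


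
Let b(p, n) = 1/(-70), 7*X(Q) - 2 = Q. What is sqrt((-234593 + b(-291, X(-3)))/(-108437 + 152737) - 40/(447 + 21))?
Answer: I*sqrt(787041497643310)/12093900 ≈ 2.3197*I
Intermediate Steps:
X(Q) = 2/7 + Q/7
b(p, n) = -1/70
sqrt((-234593 + b(-291, X(-3)))/(-108437 + 152737) - 40/(447 + 21)) = sqrt((-234593 - 1/70)/(-108437 + 152737) - 40/(447 + 21)) = sqrt(-16421511/70/44300 - 40/468) = sqrt(-16421511/70*1/44300 - 40*1/468) = sqrt(-16421511/3101000 - 10/117) = sqrt(-1952326787/362817000) = I*sqrt(787041497643310)/12093900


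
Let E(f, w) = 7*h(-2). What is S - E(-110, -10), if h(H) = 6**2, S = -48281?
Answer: -48533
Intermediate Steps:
h(H) = 36
E(f, w) = 252 (E(f, w) = 7*36 = 252)
S - E(-110, -10) = -48281 - 1*252 = -48281 - 252 = -48533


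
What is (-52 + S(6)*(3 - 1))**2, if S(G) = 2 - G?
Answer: 3600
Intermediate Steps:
(-52 + S(6)*(3 - 1))**2 = (-52 + (2 - 1*6)*(3 - 1))**2 = (-52 + (2 - 6)*2)**2 = (-52 - 4*2)**2 = (-52 - 8)**2 = (-60)**2 = 3600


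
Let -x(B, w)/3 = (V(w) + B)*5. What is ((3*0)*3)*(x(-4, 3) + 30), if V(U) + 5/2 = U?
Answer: 0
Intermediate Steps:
V(U) = -5/2 + U
x(B, w) = 75/2 - 15*B - 15*w (x(B, w) = -3*((-5/2 + w) + B)*5 = -3*(-5/2 + B + w)*5 = -3*(-25/2 + 5*B + 5*w) = 75/2 - 15*B - 15*w)
((3*0)*3)*(x(-4, 3) + 30) = ((3*0)*3)*((75/2 - 15*(-4) - 15*3) + 30) = (0*3)*((75/2 + 60 - 45) + 30) = 0*(105/2 + 30) = 0*(165/2) = 0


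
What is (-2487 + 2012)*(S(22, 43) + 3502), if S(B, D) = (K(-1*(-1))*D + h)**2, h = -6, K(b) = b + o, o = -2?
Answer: -2803925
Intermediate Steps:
K(b) = -2 + b (K(b) = b - 2 = -2 + b)
S(B, D) = (-6 - D)**2 (S(B, D) = ((-2 - 1*(-1))*D - 6)**2 = ((-2 + 1)*D - 6)**2 = (-D - 6)**2 = (-6 - D)**2)
(-2487 + 2012)*(S(22, 43) + 3502) = (-2487 + 2012)*((6 + 43)**2 + 3502) = -475*(49**2 + 3502) = -475*(2401 + 3502) = -475*5903 = -2803925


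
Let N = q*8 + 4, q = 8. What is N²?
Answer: 4624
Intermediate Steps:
N = 68 (N = 8*8 + 4 = 64 + 4 = 68)
N² = 68² = 4624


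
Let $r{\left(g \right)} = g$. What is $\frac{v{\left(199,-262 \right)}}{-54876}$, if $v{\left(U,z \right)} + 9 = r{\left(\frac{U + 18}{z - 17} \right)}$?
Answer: $\frac{22}{123471} \approx 0.00017818$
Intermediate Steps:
$v{\left(U,z \right)} = -9 + \frac{18 + U}{-17 + z}$ ($v{\left(U,z \right)} = -9 + \frac{U + 18}{z - 17} = -9 + \frac{18 + U}{-17 + z}$)
$\frac{v{\left(199,-262 \right)}}{-54876} = \frac{\frac{1}{-17 - 262} \left(171 + 199 - -2358\right)}{-54876} = \frac{171 + 199 + 2358}{-279} \left(- \frac{1}{54876}\right) = \left(- \frac{1}{279}\right) 2728 \left(- \frac{1}{54876}\right) = \left(- \frac{88}{9}\right) \left(- \frac{1}{54876}\right) = \frac{22}{123471}$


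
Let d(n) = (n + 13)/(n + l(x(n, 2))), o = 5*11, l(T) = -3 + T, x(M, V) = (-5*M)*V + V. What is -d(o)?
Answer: 17/124 ≈ 0.13710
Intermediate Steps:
x(M, V) = V - 5*M*V (x(M, V) = -5*M*V + V = V - 5*M*V)
o = 55
d(n) = (13 + n)/(-1 - 9*n) (d(n) = (n + 13)/(n + (-3 + 2*(1 - 5*n))) = (13 + n)/(n + (-3 + (2 - 10*n))) = (13 + n)/(n + (-1 - 10*n)) = (13 + n)/(-1 - 9*n))
-d(o) = -(-13 - 1*55)/(1 + 9*55) = -(-13 - 55)/(1 + 495) = -(-68)/496 = -1*(-17/124) = 17/124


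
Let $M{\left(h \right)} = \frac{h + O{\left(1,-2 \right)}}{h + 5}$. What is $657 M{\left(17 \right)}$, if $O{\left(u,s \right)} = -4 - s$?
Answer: $\frac{9855}{22} \approx 447.95$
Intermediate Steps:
$M{\left(h \right)} = \frac{-2 + h}{5 + h}$ ($M{\left(h \right)} = \frac{h - 2}{h + 5} = \frac{h + \left(-4 + 2\right)}{5 + h} = \frac{h - 2}{5 + h} = \frac{-2 + h}{5 + h}$)
$657 M{\left(17 \right)} = 657 \frac{-2 + 17}{5 + 17} = 657 \cdot \frac{1}{22} \cdot 15 = 657 \cdot \frac{15}{22} = \frac{9855}{22}$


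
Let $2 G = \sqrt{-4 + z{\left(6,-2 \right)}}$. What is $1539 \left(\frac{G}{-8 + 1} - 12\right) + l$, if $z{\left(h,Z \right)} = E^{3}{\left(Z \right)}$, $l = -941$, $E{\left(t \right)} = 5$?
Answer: $- \frac{288655}{14} \approx -20618.0$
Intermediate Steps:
$z{\left(h,Z \right)} = 125$ ($z{\left(h,Z \right)} = 5^{3} = 125$)
$G = \frac{11}{2}$ ($G = \frac{\sqrt{-4 + 125}}{2} = \frac{\sqrt{121}}{2} = \frac{1}{2} \cdot 11 = \frac{11}{2} \approx 5.5$)
$1539 \left(\frac{G}{-8 + 1} - 12\right) + l = 1539 \left(\frac{11}{2 \left(-8 + 1\right)} - 12\right) - 941 = 1539 \left(\frac{11}{2 \left(-7\right)} - 12\right) - 941 = 1539 \left(\frac{11}{2} \left(- \frac{1}{7}\right) - 12\right) - 941 = 1539 \left(- \frac{11}{14} - 12\right) - 941 = 1539 \left(- \frac{179}{14}\right) - 941 = - \frac{275481}{14} - 941 = - \frac{288655}{14}$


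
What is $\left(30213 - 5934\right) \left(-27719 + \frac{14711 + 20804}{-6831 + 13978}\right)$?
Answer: $- \frac{4808994409662}{7147} \approx -6.7287 \cdot 10^{8}$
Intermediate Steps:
$\left(30213 - 5934\right) \left(-27719 + \frac{14711 + 20804}{-6831 + 13978}\right) = 24279 \left(-27719 + \frac{35515}{7147}\right) = 24279 \left(- \frac{198072178}{7147}\right) = - \frac{4808994409662}{7147}$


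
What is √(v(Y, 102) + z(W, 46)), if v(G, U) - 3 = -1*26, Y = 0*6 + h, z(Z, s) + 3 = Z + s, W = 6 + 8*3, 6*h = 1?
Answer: 5*√2 ≈ 7.0711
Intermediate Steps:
h = ⅙ (h = (⅙)*1 = ⅙ ≈ 0.16667)
W = 30 (W = 6 + 24 = 30)
z(Z, s) = -3 + Z + s (z(Z, s) = -3 + (Z + s) = -3 + Z + s)
Y = ⅙ (Y = 0*6 + ⅙ = 0 + ⅙ = ⅙ ≈ 0.16667)
v(G, U) = -23 (v(G, U) = 3 - 1*26 = 3 - 26 = -23)
√(v(Y, 102) + z(W, 46)) = √(-23 + (-3 + 30 + 46)) = √(-23 + 73) = √50 = 5*√2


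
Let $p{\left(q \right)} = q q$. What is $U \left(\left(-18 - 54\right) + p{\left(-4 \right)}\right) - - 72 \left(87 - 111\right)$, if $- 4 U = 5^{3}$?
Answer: $22$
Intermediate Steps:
$U = - \frac{125}{4}$ ($U = - \frac{5^{3}}{4} = \left(- \frac{1}{4}\right) 125 = - \frac{125}{4} \approx -31.25$)
$p{\left(q \right)} = q^{2}$
$U \left(\left(-18 - 54\right) + p{\left(-4 \right)}\right) - - 72 \left(87 - 111\right) = - \frac{125 \left(\left(-18 - 54\right) + \left(-4\right)^{2}\right)}{4} - - 72 \left(87 - 111\right) = - \frac{125 \left(-72 + 16\right)}{4} - \left(-72\right) \left(-24\right) = \left(- \frac{125}{4}\right) \left(-56\right) - 1728 = 1750 - 1728 = 22$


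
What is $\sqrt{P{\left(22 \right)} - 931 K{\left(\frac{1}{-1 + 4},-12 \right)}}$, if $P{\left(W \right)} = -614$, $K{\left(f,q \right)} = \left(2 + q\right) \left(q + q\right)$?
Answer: $i \sqrt{224054} \approx 473.34 i$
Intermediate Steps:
$K{\left(f,q \right)} = 2 q \left(2 + q\right)$ ($K{\left(f,q \right)} = \left(2 + q\right) 2 q = 2 q \left(2 + q\right)$)
$\sqrt{P{\left(22 \right)} - 931 K{\left(\frac{1}{-1 + 4},-12 \right)}} = \sqrt{-614 - 931 \cdot 2 \left(-12\right) \left(2 - 12\right)} = \sqrt{-614 - 931 \cdot 2 \left(-12\right) \left(-10\right)} = \sqrt{-614 - 223440} = \sqrt{-224054} = i \sqrt{224054}$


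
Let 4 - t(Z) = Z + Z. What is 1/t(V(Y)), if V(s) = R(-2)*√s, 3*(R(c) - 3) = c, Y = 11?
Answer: -9/503 - 21*√11/1006 ≈ -0.087126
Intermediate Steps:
R(c) = 3 + c/3
V(s) = 7*√s/3 (V(s) = (3 + (⅓)*(-2))*√s = (3 - ⅔)*√s = 7*√s/3)
t(Z) = 4 - 2*Z (t(Z) = 4 - (Z + Z) = 4 - 2*Z)
1/t(V(Y)) = 1/(4 - 14*√11/3)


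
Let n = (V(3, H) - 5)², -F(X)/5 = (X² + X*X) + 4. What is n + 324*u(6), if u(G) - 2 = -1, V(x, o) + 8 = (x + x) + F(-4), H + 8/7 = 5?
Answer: 35293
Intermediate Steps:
H = 27/7 (H = -8/7 + 5 = 27/7 ≈ 3.8571)
F(X) = -20 - 10*X² (F(X) = -5*((X² + X*X) + 4) = -5*((X² + X²) + 4) = -5*(2*X² + 4) = -5*(4 + 2*X²) = -20 - 10*X²)
V(x, o) = -188 + 2*x (V(x, o) = -8 + ((x + x) + (-20 - 10*(-4)²)) = -8 + (2*x + (-20 - 10*16)) = -8 + (2*x + (-20 - 160)) = -8 + (2*x - 180) = -8 + (-180 + 2*x) = -188 + 2*x)
u(G) = 1 (u(G) = 2 - 1 = 1)
n = 34969 (n = ((-188 + 2*3) - 5)² = ((-188 + 6) - 5)² = (-182 - 5)² = (-187)² = 34969)
n + 324*u(6) = 34969 + 324*1 = 34969 + 324 = 35293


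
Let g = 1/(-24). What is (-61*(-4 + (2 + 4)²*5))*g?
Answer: 1342/3 ≈ 447.33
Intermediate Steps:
g = -1/24 ≈ -0.041667
(-61*(-4 + (2 + 4)²*5))*g = -61*(-4 + (2 + 4)²*5)*(-1/24) = -61*(-4 + 6²*5)*(-1/24) = -61*(-4 + 36*5)*(-1/24) = -61*(-4 + 180)*(-1/24) = -61*176*(-1/24) = -10736*(-1/24) = 1342/3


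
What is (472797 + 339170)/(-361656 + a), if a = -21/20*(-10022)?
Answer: -8119670/3511329 ≈ -2.3124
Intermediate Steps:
a = 105231/10 (a = -21*1/20*(-10022) = -21/20*(-10022) = 105231/10 ≈ 10523.)
(472797 + 339170)/(-361656 + a) = (472797 + 339170)/(-361656 + 105231/10) = 811967/(-3511329/10) = 811967*(-10/3511329) = -8119670/3511329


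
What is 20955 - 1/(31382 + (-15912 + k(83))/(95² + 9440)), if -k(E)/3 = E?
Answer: 4047475489810/193150823 ≈ 20955.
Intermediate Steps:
k(E) = -3*E
20955 - 1/(31382 + (-15912 + k(83))/(95² + 9440)) = 20955 - 1/(31382 + (-15912 - 3*83)/(95² + 9440)) = 20955 - 1/(31382 + (-15912 - 249)/(9025 + 9440)) = 20955 - 1/(31382 - 16161/18465) = 20955 - 1/(31382 - 16161*1/18465) = 20955 - 1/(31382 - 5387/6155) = 20955 - 1/193150823/6155 = 20955 - 1*6155/193150823 = 20955 - 6155/193150823 = 4047475489810/193150823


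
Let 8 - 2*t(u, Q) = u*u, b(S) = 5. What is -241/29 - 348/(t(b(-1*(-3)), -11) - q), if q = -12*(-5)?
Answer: -12833/3973 ≈ -3.2301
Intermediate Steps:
t(u, Q) = 4 - u²/2 (t(u, Q) = 4 - u*u/2 = 4 - u²/2)
q = 60
-241/29 - 348/(t(b(-1*(-3)), -11) - q) = -241/29 - 348/((4 - ½*5²) - 1*60) = -241*1/29 - 348/((4 - ½*25) - 60) = -241/29 - 348/((4 - 25/2) - 60) = -241/29 - 348/(-17/2 - 60) = -241/29 - 348/(-137/2) = -241/29 - 348*(-2/137) = -241/29 + 696/137 = -12833/3973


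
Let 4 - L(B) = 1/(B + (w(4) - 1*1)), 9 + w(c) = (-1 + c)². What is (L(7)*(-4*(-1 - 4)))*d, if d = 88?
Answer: 20240/3 ≈ 6746.7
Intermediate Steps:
w(c) = -9 + (-1 + c)²
L(B) = 4 - 1/(-1 + B) (L(B) = 4 - 1/(B + ((-9 + (-1 + 4)²) - 1*1)) = 4 - 1/(B + ((-9 + 3²) - 1)) = 4 - 1/(B + ((-9 + 9) - 1)) = 4 - 1/(B + (0 - 1)) = 4 - 1/(B - 1) = 4 - 1/(-1 + B))
(L(7)*(-4*(-1 - 4)))*d = (((-5 + 4*7)/(-1 + 7))*(-4*(-1 - 4)))*88 = (((-5 + 28)/6)*(-4*(-5)))*88 = (((⅙)*23)*20)*88 = ((23/6)*20)*88 = (230/3)*88 = 20240/3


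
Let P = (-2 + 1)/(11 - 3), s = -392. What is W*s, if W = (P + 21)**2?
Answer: -1366561/8 ≈ -1.7082e+5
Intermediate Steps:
P = -1/8 ≈ -0.12500
W = 27889/64 (W = (-1/8 + 21)**2 = (167/8)**2 = 27889/64 ≈ 435.77)
W*s = (27889/64)*(-392) = -1366561/8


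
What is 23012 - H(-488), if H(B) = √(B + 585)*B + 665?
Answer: 22347 + 488*√97 ≈ 27153.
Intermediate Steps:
H(B) = 665 + B*√(585 + B) (H(B) = √(585 + B)*B + 665 = B*√(585 + B) + 665 = 665 + B*√(585 + B))
23012 - H(-488) = 23012 - (665 - 488*√(585 - 488)) = 23012 - (665 - 488*√97) = 23012 + (-665 + 488*√97) = 22347 + 488*√97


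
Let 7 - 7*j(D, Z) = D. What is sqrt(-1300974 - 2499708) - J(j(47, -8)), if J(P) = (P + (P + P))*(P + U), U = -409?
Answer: -348360/49 + 9*I*sqrt(46922) ≈ -7109.4 + 1949.5*I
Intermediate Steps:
j(D, Z) = 1 - D/7
J(P) = 3*P*(-409 + P) (J(P) = (P + (P + P))*(P - 409) = (P + 2*P)*(-409 + P) = (3*P)*(-409 + P) = 3*P*(-409 + P))
sqrt(-1300974 - 2499708) - J(j(47, -8)) = sqrt(-1300974 - 2499708) - 3*(1 - 1/7*47)*(-409 + (1 - 1/7*47)) = sqrt(-3800682) - 3*(1 - 47/7)*(-409 + (1 - 47/7)) = 9*I*sqrt(46922) - 3*(-40)*(-409 - 40/7)/7 = 9*I*sqrt(46922) - 3*(-40)*(-2903)/(7*7) = 9*I*sqrt(46922) - 1*348360/49 = 9*I*sqrt(46922) - 348360/49 = -348360/49 + 9*I*sqrt(46922)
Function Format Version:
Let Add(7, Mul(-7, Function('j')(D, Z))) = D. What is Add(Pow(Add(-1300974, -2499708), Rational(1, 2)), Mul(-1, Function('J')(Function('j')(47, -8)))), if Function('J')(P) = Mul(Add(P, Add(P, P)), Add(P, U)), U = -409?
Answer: Add(Rational(-348360, 49), Mul(9, I, Pow(46922, Rational(1, 2)))) ≈ Add(-7109.4, Mul(1949.5, I))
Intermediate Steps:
Function('j')(D, Z) = Add(1, Mul(Rational(-1, 7), D))
Function('J')(P) = Mul(3, P, Add(-409, P)) (Function('J')(P) = Mul(Add(P, Add(P, P)), Add(P, -409)) = Mul(Add(P, Mul(2, P)), Add(-409, P)) = Mul(Mul(3, P), Add(-409, P)) = Mul(3, P, Add(-409, P)))
Add(Pow(Add(-1300974, -2499708), Rational(1, 2)), Mul(-1, Function('J')(Function('j')(47, -8)))) = Add(Pow(Add(-1300974, -2499708), Rational(1, 2)), Mul(-1, Mul(3, Add(1, Mul(Rational(-1, 7), 47)), Add(-409, Add(1, Mul(Rational(-1, 7), 47)))))) = Add(Pow(-3800682, Rational(1, 2)), Mul(-1, Mul(3, Add(1, Rational(-47, 7)), Add(-409, Add(1, Rational(-47, 7)))))) = Add(Mul(9, I, Pow(46922, Rational(1, 2))), Mul(-1, Mul(3, Rational(-40, 7), Add(-409, Rational(-40, 7))))) = Add(Mul(9, I, Pow(46922, Rational(1, 2))), Mul(-1, Mul(3, Rational(-40, 7), Rational(-2903, 7)))) = Add(Mul(9, I, Pow(46922, Rational(1, 2))), Mul(-1, Rational(348360, 49))) = Add(Mul(9, I, Pow(46922, Rational(1, 2))), Rational(-348360, 49)) = Add(Rational(-348360, 49), Mul(9, I, Pow(46922, Rational(1, 2))))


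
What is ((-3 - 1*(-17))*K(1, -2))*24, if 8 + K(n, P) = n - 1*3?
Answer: -3360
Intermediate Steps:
K(n, P) = -11 + n (K(n, P) = -8 + (n - 1*3) = -8 + (n - 3) = -8 + (-3 + n) = -11 + n)
((-3 - 1*(-17))*K(1, -2))*24 = ((-3 - 1*(-17))*(-11 + 1))*24 = ((-3 + 17)*(-10))*24 = (14*(-10))*24 = -140*24 = -3360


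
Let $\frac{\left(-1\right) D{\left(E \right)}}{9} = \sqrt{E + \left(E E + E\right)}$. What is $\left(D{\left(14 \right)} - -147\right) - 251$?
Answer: $-104 - 36 \sqrt{14} \approx -238.7$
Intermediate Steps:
$D{\left(E \right)} = - 9 \sqrt{E^{2} + 2 E}$ ($D{\left(E \right)} = - 9 \sqrt{E + \left(E E + E\right)} = - 9 \sqrt{E + \left(E^{2} + E\right)} = - 9 \sqrt{E + \left(E + E^{2}\right)} = - 9 \sqrt{E^{2} + 2 E}$)
$\left(D{\left(14 \right)} - -147\right) - 251 = \left(- 9 \sqrt{14 \left(2 + 14\right)} - -147\right) - 251 = \left(- 9 \sqrt{14 \cdot 16} + 147\right) - 251 = \left(- 9 \sqrt{224} + 147\right) - 251 = \left(- 9 \cdot 4 \sqrt{14} + 147\right) - 251 = \left(- 36 \sqrt{14} + 147\right) - 251 = \left(147 - 36 \sqrt{14}\right) - 251 = -104 - 36 \sqrt{14}$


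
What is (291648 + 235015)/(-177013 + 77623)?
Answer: -526663/99390 ≈ -5.2990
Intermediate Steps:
(291648 + 235015)/(-177013 + 77623) = 526663/(-99390) = 526663*(-1/99390) = -526663/99390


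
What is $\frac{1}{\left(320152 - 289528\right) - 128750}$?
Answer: $- \frac{1}{98126} \approx -1.0191 \cdot 10^{-5}$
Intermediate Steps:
$\frac{1}{\left(320152 - 289528\right) - 128750} = \frac{1}{30624 - 128750} = \frac{1}{-98126} = - \frac{1}{98126}$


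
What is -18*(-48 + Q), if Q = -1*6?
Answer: 972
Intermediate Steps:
Q = -6
-18*(-48 + Q) = -18*(-48 - 6) = -18*(-54) = 972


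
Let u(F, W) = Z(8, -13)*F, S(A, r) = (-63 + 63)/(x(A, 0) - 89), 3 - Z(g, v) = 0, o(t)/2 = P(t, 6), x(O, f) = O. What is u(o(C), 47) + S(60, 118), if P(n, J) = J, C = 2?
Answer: 36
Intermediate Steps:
o(t) = 12 (o(t) = 2*6 = 12)
Z(g, v) = 3 (Z(g, v) = 3 - 1*0 = 3 + 0 = 3)
S(A, r) = 0 (S(A, r) = (-63 + 63)/(A - 89) = 0/(-89 + A) = 0)
u(F, W) = 3*F
u(o(C), 47) + S(60, 118) = 3*12 + 0 = 36 + 0 = 36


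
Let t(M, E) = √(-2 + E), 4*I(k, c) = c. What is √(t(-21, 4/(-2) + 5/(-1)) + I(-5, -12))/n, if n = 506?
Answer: √(-3 + 3*I)/506 ≈ 0.0015578 + 0.0037608*I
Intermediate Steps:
I(k, c) = c/4
√(t(-21, 4/(-2) + 5/(-1)) + I(-5, -12))/n = √(√(-2 + (4/(-2) + 5/(-1))) + (¼)*(-12))/506 = √(√(-2 + (4*(-½) + 5*(-1))) - 3)*(1/506) = √(√(-2 + (-2 - 5)) - 3)*(1/506) = √(√(-2 - 7) - 3)*(1/506) = √(√(-9) - 3)*(1/506) = √(3*I - 3)*(1/506) = √(-3 + 3*I)*(1/506) = √(-3 + 3*I)/506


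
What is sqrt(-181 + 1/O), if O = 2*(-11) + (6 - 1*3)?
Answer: 4*I*sqrt(4085)/19 ≈ 13.456*I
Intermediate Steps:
O = -19 (O = -22 + (6 - 3) = -22 + 3 = -19)
sqrt(-181 + 1/O) = sqrt(-181 + 1/(-19)) = sqrt(-181 - 1/19) = sqrt(-3440/19) = 4*I*sqrt(4085)/19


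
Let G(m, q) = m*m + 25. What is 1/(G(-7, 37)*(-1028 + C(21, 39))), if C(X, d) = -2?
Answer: -1/76220 ≈ -1.3120e-5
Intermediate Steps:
G(m, q) = 25 + m² (G(m, q) = m² + 25 = 25 + m²)
1/(G(-7, 37)*(-1028 + C(21, 39))) = 1/((25 + (-7)²)*(-1028 - 2)) = 1/((25 + 49)*(-1030)) = 1/(74*(-1030)) = 1/(-76220) = -1/76220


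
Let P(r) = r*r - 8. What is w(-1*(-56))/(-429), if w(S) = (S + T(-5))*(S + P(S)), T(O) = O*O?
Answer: -85968/143 ≈ -601.17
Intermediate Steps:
P(r) = -8 + r² (P(r) = r² - 8 = -8 + r²)
T(O) = O²
w(S) = (25 + S)*(-8 + S + S²) (w(S) = (S + (-5)²)*(S + (-8 + S²)) = (S + 25)*(-8 + S + S²) = (25 + S)*(-8 + S + S²))
w(-1*(-56))/(-429) = (-200 + (-1*(-56))³ + 17*(-1*(-56)) + 26*(-1*(-56))²)/(-429) = (-200 + 56³ + 17*56 + 26*56²)*(-1/429) = (-200 + 175616 + 952 + 26*3136)*(-1/429) = (-200 + 175616 + 952 + 81536)*(-1/429) = 257904*(-1/429) = -85968/143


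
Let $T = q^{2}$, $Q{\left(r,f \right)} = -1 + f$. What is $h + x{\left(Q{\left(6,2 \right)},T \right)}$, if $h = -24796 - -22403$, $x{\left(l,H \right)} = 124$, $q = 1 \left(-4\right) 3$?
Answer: $-2269$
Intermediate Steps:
$q = -12$ ($q = \left(-4\right) 3 = -12$)
$T = 144$ ($T = \left(-12\right)^{2} = 144$)
$h = -2393$ ($h = -24796 + 22403 = -2393$)
$h + x{\left(Q{\left(6,2 \right)},T \right)} = -2393 + 124 = -2269$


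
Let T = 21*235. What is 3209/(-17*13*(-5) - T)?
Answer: -3209/3830 ≈ -0.83786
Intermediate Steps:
T = 4935
3209/(-17*13*(-5) - T) = 3209/(-17*13*(-5) - 1*4935) = 3209/(-221*(-5) - 4935) = 3209/(1105 - 4935) = 3209/(-3830) = 3209*(-1/3830) = -3209/3830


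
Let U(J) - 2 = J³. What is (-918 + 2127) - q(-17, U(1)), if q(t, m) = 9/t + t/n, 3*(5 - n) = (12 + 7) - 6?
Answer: 41991/34 ≈ 1235.0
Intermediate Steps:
n = ⅔ (n = 5 - ((12 + 7) - 6)/3 = 5 - (19 - 6)/3 = 5 - ⅓*13 = 5 - 13/3 = ⅔ ≈ 0.66667)
U(J) = 2 + J³
q(t, m) = 9/t + 3*t/2 (q(t, m) = 9/t + t/(⅔) = 9/t + t*(3/2) = 9/t + 3*t/2)
(-918 + 2127) - q(-17, U(1)) = (-918 + 2127) - (9/(-17) + (3/2)*(-17)) = 1209 - (9*(-1/17) - 51/2) = 1209 - (-9/17 - 51/2) = 1209 - 1*(-885/34) = 1209 + 885/34 = 41991/34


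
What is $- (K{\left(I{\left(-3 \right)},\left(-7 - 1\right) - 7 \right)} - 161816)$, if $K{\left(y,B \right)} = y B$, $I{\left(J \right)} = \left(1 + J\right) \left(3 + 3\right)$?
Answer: $161636$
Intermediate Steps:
$I{\left(J \right)} = 6 + 6 J$ ($I{\left(J \right)} = \left(1 + J\right) 6 = 6 + 6 J$)
$K{\left(y,B \right)} = B y$
$- (K{\left(I{\left(-3 \right)},\left(-7 - 1\right) - 7 \right)} - 161816) = - (\left(\left(-7 - 1\right) - 7\right) \left(6 + 6 \left(-3\right)\right) - 161816) = - (\left(-8 - 7\right) \left(6 - 18\right) - 161816) = - (\left(-15\right) \left(-12\right) - 161816) = - (180 - 161816) = \left(-1\right) \left(-161636\right) = 161636$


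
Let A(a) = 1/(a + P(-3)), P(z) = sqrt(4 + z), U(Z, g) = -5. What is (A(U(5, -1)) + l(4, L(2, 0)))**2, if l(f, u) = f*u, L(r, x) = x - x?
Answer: 1/16 ≈ 0.062500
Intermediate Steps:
L(r, x) = 0
A(a) = 1/(1 + a) (A(a) = 1/(a + sqrt(4 - 3)) = 1/(a + sqrt(1)) = 1/(a + 1) = 1/(1 + a))
(A(U(5, -1)) + l(4, L(2, 0)))**2 = (1/(1 - 5) + 4*0)**2 = (1/(-4) + 0)**2 = (-1/4 + 0)**2 = (-1/4)**2 = 1/16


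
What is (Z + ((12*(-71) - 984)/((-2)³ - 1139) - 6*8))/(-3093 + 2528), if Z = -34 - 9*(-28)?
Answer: -196826/648055 ≈ -0.30372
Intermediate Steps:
Z = 218 (Z = -34 + 252 = 218)
(Z + ((12*(-71) - 984)/((-2)³ - 1139) - 6*8))/(-3093 + 2528) = (218 + ((12*(-71) - 984)/((-2)³ - 1139) - 6*8))/(-3093 + 2528) = (218 + ((-852 - 984)/(-8 - 1139) - 48))/(-565) = (218 + (-1836/(-1147) - 1*48))*(-1/565) = (218 + (-1836*(-1/1147) - 48))*(-1/565) = (218 + (1836/1147 - 48))*(-1/565) = (218 - 53220/1147)*(-1/565) = (196826/1147)*(-1/565) = -196826/648055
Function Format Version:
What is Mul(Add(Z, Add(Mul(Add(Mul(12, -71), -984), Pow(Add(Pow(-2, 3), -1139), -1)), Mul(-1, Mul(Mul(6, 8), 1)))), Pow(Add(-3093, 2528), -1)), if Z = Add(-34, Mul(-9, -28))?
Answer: Rational(-196826, 648055) ≈ -0.30372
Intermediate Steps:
Z = 218 (Z = Add(-34, 252) = 218)
Mul(Add(Z, Add(Mul(Add(Mul(12, -71), -984), Pow(Add(Pow(-2, 3), -1139), -1)), Mul(-1, Mul(Mul(6, 8), 1)))), Pow(Add(-3093, 2528), -1)) = Mul(Add(218, Add(Mul(Add(Mul(12, -71), -984), Pow(Add(Pow(-2, 3), -1139), -1)), Mul(-1, Mul(Mul(6, 8), 1)))), Pow(Add(-3093, 2528), -1)) = Mul(Add(218, Add(Mul(Add(-852, -984), Pow(Add(-8, -1139), -1)), Mul(-1, Mul(48, 1)))), Pow(-565, -1)) = Mul(Add(218, Add(Mul(-1836, Pow(-1147, -1)), Mul(-1, 48))), Rational(-1, 565)) = Mul(Add(218, Add(Mul(-1836, Rational(-1, 1147)), -48)), Rational(-1, 565)) = Mul(Add(218, Add(Rational(1836, 1147), -48)), Rational(-1, 565)) = Mul(Add(218, Rational(-53220, 1147)), Rational(-1, 565)) = Mul(Rational(196826, 1147), Rational(-1, 565)) = Rational(-196826, 648055)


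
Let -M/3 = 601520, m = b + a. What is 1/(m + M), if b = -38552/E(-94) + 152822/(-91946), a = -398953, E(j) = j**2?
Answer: -101554357/223776957735814 ≈ -4.5382e-7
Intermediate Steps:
b = -611879673/101554357 (b = -38552/((-94)**2) + 152822/(-91946) = -38552/8836 + 152822*(-1/91946) = -38552*1/8836 - 76411/45973 = -9638/2209 - 76411/45973 = -611879673/101554357 ≈ -6.0251)
m = -40516027267894/101554357 (m = -611879673/101554357 - 398953 = -40516027267894/101554357 ≈ -3.9896e+5)
M = -1804560 (M = -3*601520 = -1804560)
1/(m + M) = 1/(-40516027267894/101554357 - 1804560) = 1/(-223776957735814/101554357) = -101554357/223776957735814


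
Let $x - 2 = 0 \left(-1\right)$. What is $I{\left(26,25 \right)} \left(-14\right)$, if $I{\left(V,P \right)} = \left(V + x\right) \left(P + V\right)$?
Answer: $-19992$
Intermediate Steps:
$x = 2$ ($x = 2 + 0 \left(-1\right) = 2 + 0 = 2$)
$I{\left(V,P \right)} = \left(2 + V\right) \left(P + V\right)$ ($I{\left(V,P \right)} = \left(V + 2\right) \left(P + V\right) = \left(2 + V\right) \left(P + V\right)$)
$I{\left(26,25 \right)} \left(-14\right) = \left(26^{2} + 2 \cdot 25 + 2 \cdot 26 + 25 \cdot 26\right) \left(-14\right) = \left(676 + 50 + 52 + 650\right) \left(-14\right) = 1428 \left(-14\right) = -19992$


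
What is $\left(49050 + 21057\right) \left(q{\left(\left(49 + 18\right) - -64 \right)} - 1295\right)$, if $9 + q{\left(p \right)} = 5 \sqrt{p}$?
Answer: $-91419528 + 350535 \sqrt{131} \approx -8.7407 \cdot 10^{7}$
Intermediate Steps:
$q{\left(p \right)} = -9 + 5 \sqrt{p}$
$\left(49050 + 21057\right) \left(q{\left(\left(49 + 18\right) - -64 \right)} - 1295\right) = \left(49050 + 21057\right) \left(\left(-9 + 5 \sqrt{\left(49 + 18\right) - -64}\right) - 1295\right) = 70107 \left(\left(-9 + 5 \sqrt{67 + 64}\right) - 1295\right) = 70107 \left(\left(-9 + 5 \sqrt{131}\right) - 1295\right) = 70107 \left(-1304 + 5 \sqrt{131}\right) = -91419528 + 350535 \sqrt{131}$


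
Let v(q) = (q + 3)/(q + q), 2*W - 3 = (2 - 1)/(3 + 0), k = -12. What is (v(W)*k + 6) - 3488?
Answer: -17494/5 ≈ -3498.8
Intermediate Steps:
W = 5/3 (W = 3/2 + ((2 - 1)/(3 + 0))/2 = 3/2 + (1/3)/2 = 3/2 + (1*(⅓))/2 = 3/2 + (½)*(⅓) = 3/2 + ⅙ = 5/3 ≈ 1.6667)
v(q) = (3 + q)/(2*q) (v(q) = (3 + q)/((2*q)) = (3 + q)*(1/(2*q)) = (3 + q)/(2*q))
(v(W)*k + 6) - 3488 = (((3 + 5/3)/(2*(5/3)))*(-12) + 6) - 3488 = (((½)*(⅗)*(14/3))*(-12) + 6) - 3488 = ((7/5)*(-12) + 6) - 3488 = (-84/5 + 6) - 3488 = -54/5 - 3488 = -17494/5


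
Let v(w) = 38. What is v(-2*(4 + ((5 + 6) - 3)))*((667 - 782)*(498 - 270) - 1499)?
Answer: -1053322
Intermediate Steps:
v(-2*(4 + ((5 + 6) - 3)))*((667 - 782)*(498 - 270) - 1499) = 38*((667 - 782)*(498 - 270) - 1499) = 38*(-115*228 - 1499) = 38*(-26220 - 1499) = 38*(-27719) = -1053322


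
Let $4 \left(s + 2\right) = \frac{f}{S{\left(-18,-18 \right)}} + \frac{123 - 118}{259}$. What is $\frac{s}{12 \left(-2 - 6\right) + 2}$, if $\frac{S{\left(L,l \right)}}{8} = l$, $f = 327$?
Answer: $\frac{127447}{4674432} \approx 0.027265$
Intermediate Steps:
$S{\left(L,l \right)} = 8 l$
$s = - \frac{127447}{49728}$ ($s = -2 + \frac{\frac{327}{8 \left(-18\right)} + \frac{123 - 118}{259}}{4} = -2 + \frac{\frac{327}{-144} + 5 \cdot \frac{1}{259}}{4} = -2 + \frac{327 \left(- \frac{1}{144}\right) + \frac{5}{259}}{4} = -2 + \frac{- \frac{109}{48} + \frac{5}{259}}{4} = -2 + \frac{1}{4} \left(- \frac{27991}{12432}\right) = -2 - \frac{27991}{49728} = - \frac{127447}{49728} \approx -2.5629$)
$\frac{s}{12 \left(-2 - 6\right) + 2} = - \frac{127447}{49728 \left(12 \left(-2 - 6\right) + 2\right)} = - \frac{127447}{49728 \left(12 \left(-8\right) + 2\right)} = - \frac{127447}{49728 \left(-96 + 2\right)} = - \frac{127447}{49728 \left(-94\right)} = \left(- \frac{127447}{49728}\right) \left(- \frac{1}{94}\right) = \frac{127447}{4674432}$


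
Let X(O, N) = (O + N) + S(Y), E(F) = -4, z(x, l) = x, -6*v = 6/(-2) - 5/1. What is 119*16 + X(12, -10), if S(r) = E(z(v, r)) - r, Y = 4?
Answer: 1898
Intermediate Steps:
v = 4/3 (v = -(6/(-2) - 5/1)/6 = -(6*(-1/2) - 5*1)/6 = -(-3 - 5)/6 = -1/6*(-8) = 4/3 ≈ 1.3333)
S(r) = -4 - r
X(O, N) = -8 + N + O (X(O, N) = (O + N) + (-4 - 1*4) = (N + O) + (-4 - 4) = (N + O) - 8 = -8 + N + O)
119*16 + X(12, -10) = 119*16 + (-8 - 10 + 12) = 1904 - 6 = 1898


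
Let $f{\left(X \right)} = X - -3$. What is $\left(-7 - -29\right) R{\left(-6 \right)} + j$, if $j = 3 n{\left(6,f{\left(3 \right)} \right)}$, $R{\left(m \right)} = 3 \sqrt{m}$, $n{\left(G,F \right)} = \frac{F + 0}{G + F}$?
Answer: $\frac{3}{2} + 66 i \sqrt{6} \approx 1.5 + 161.67 i$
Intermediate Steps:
$f{\left(X \right)} = 3 + X$ ($f{\left(X \right)} = X + 3 = 3 + X$)
$n{\left(G,F \right)} = \frac{F}{F + G}$
$j = \frac{3}{2}$ ($j = 3 \frac{3 + 3}{\left(3 + 3\right) + 6} = 3 \frac{6}{6 + 6} = 3 \cdot \frac{6}{12} = 3 \cdot 6 \cdot \frac{1}{12} = 3 \cdot \frac{1}{2} = \frac{3}{2} \approx 1.5$)
$\left(-7 - -29\right) R{\left(-6 \right)} + j = \left(-7 - -29\right) 3 \sqrt{-6} + \frac{3}{2} = \left(-7 + 29\right) 3 i \sqrt{6} + \frac{3}{2} = 22 \cdot 3 i \sqrt{6} + \frac{3}{2} = 66 i \sqrt{6} + \frac{3}{2} = \frac{3}{2} + 66 i \sqrt{6}$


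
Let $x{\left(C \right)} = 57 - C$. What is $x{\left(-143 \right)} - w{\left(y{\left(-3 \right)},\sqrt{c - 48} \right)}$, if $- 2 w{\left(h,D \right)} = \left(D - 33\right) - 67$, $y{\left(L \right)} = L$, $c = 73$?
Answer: $\frac{305}{2} \approx 152.5$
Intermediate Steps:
$w{\left(h,D \right)} = 50 - \frac{D}{2}$ ($w{\left(h,D \right)} = - \frac{\left(D - 33\right) - 67}{2} = - \frac{\left(-33 + D\right) - 67}{2} = - \frac{-100 + D}{2} = 50 - \frac{D}{2}$)
$x{\left(-143 \right)} - w{\left(y{\left(-3 \right)},\sqrt{c - 48} \right)} = \left(57 - -143\right) - \left(50 - \frac{\sqrt{73 - 48}}{2}\right) = \left(57 + 143\right) - \left(50 - \frac{\sqrt{25}}{2}\right) = 200 - \left(50 - \frac{5}{2}\right) = 200 - \frac{95}{2} = \frac{305}{2}$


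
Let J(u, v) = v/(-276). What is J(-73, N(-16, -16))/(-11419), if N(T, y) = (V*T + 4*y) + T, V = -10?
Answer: 20/787911 ≈ 2.5384e-5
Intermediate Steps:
N(T, y) = -9*T + 4*y (N(T, y) = (-10*T + 4*y) + T = -9*T + 4*y)
J(u, v) = -v/276 (J(u, v) = v*(-1/276) = -v/276)
J(-73, N(-16, -16))/(-11419) = -(-9*(-16) + 4*(-16))/276/(-11419) = -(144 - 64)/276*(-1/11419) = -1/276*80*(-1/11419) = -20/69*(-1/11419) = 20/787911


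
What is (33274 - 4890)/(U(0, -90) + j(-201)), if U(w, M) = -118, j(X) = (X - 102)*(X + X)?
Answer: 3548/15211 ≈ 0.23325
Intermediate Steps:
j(X) = 2*X*(-102 + X) (j(X) = (-102 + X)*(2*X) = 2*X*(-102 + X))
(33274 - 4890)/(U(0, -90) + j(-201)) = (33274 - 4890)/(-118 + 2*(-201)*(-102 - 201)) = 28384/(-118 + 2*(-201)*(-303)) = 28384/(-118 + 121806) = 28384/121688 = 28384*(1/121688) = 3548/15211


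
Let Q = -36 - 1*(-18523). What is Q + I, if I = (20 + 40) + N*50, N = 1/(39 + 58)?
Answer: 1799109/97 ≈ 18548.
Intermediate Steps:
N = 1/97 ≈ 0.010309
I = 5870/97 (I = (20 + 40) + (1/97)*50 = 60 + 50/97 = 5870/97 ≈ 60.515)
Q = 18487 (Q = -36 + 18523 = 18487)
Q + I = 18487 + 5870/97 = 1799109/97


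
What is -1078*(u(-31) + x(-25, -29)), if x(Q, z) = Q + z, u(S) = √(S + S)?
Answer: 58212 - 1078*I*√62 ≈ 58212.0 - 8488.2*I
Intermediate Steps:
u(S) = √2*√S (u(S) = √(2*S) = √2*√S)
-1078*(u(-31) + x(-25, -29)) = -1078*(√2*√(-31) + (-25 - 29)) = -1078*(√2*(I*√31) - 54) = -1078*(I*√62 - 54) = -1078*(-54 + I*√62) = 58212 - 1078*I*√62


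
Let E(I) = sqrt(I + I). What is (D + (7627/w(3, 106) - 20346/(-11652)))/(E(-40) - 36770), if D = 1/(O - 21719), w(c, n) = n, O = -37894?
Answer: -831363620253319/414785306143675062 - 226098346547*I*sqrt(5)/1036963265359187655 ≈ -0.0020043 - 4.8755e-7*I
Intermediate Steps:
E(I) = sqrt(2)*sqrt(I) (E(I) = sqrt(2*I) = sqrt(2)*sqrt(I))
D = -1/59613 (D = 1/(-37894 - 21719) = 1/(-59613) = -1/59613 ≈ -1.6775e-5)
(D + (7627/w(3, 106) - 20346/(-11652)))/(E(-40) - 36770) = (-1/59613 + (7627/106 - 20346/(-11652)))/(sqrt(2)*sqrt(-40) - 36770) = (-1/59613 + (7627*(1/106) - 20346*(-1/11652)))/(sqrt(2)*(2*I*sqrt(10)) - 36770) = (-1/59613 + (7627/106 + 3391/1942))/(4*I*sqrt(5) - 36770) = (-1/59613 + 3792770/51463)/(-36770 + 4*I*sqrt(5)) = 226098346547/(3067863819*(-36770 + 4*I*sqrt(5)))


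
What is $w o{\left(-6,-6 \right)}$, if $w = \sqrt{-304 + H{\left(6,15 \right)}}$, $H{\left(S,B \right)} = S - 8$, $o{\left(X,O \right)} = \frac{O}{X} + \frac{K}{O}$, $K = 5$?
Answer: $\frac{i \sqrt{34}}{2} \approx 2.9155 i$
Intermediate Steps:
$o{\left(X,O \right)} = \frac{5}{O} + \frac{O}{X}$ ($o{\left(X,O \right)} = \frac{O}{X} + \frac{5}{O} = \frac{5}{O} + \frac{O}{X}$)
$H{\left(S,B \right)} = -8 + S$ ($H{\left(S,B \right)} = S - 8 = -8 + S$)
$w = 3 i \sqrt{34}$ ($w = \sqrt{-304 + \left(-8 + 6\right)} = \sqrt{-304 - 2} = \sqrt{-306} = 3 i \sqrt{34} \approx 17.493 i$)
$w o{\left(-6,-6 \right)} = 3 i \sqrt{34} \left(\frac{5}{-6} - \frac{6}{-6}\right) = 3 i \sqrt{34} \left(5 \left(- \frac{1}{6}\right) - -1\right) = 3 i \sqrt{34} \left(- \frac{5}{6} + 1\right) = 3 i \sqrt{34} \cdot \frac{1}{6} = \frac{i \sqrt{34}}{2}$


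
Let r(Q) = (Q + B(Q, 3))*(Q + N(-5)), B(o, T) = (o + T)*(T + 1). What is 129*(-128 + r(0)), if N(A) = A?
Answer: -24252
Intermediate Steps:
B(o, T) = (1 + T)*(T + o) (B(o, T) = (T + o)*(1 + T) = (1 + T)*(T + o))
r(Q) = (-5 + Q)*(12 + 5*Q) (r(Q) = (Q + (3 + Q + 3² + 3*Q))*(Q - 5) = (Q + (3 + Q + 9 + 3*Q))*(-5 + Q) = (Q + (12 + 4*Q))*(-5 + Q) = (12 + 5*Q)*(-5 + Q) = (-5 + Q)*(12 + 5*Q))
129*(-128 + r(0)) = 129*(-128 + (-60 - 13*0 + 5*0²)) = 129*(-128 + (-60 + 0 + 5*0)) = 129*(-128 + (-60 + 0 + 0)) = 129*(-128 - 60) = 129*(-188) = -24252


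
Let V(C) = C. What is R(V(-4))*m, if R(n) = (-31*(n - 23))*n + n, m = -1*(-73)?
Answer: -244696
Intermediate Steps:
m = 73
R(n) = n + n*(713 - 31*n) (R(n) = (-31*(-23 + n))*n + n = (713 - 31*n)*n + n = n*(713 - 31*n) + n = n + n*(713 - 31*n))
R(V(-4))*m = -4*(714 - 31*(-4))*73 = -4*(714 + 124)*73 = -4*838*73 = -3352*73 = -244696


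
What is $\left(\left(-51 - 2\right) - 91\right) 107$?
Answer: $-15408$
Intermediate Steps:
$\left(\left(-51 - 2\right) - 91\right) 107 = \left(-53 - 91\right) 107 = \left(-144\right) 107 = -15408$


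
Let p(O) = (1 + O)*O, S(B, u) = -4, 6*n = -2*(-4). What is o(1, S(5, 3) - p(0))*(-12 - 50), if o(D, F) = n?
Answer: -248/3 ≈ -82.667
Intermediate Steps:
n = 4/3 (n = (-2*(-4))/6 = (⅙)*8 = 4/3 ≈ 1.3333)
p(O) = O*(1 + O)
o(D, F) = 4/3
o(1, S(5, 3) - p(0))*(-12 - 50) = 4*(-12 - 50)/3 = (4/3)*(-62) = -248/3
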